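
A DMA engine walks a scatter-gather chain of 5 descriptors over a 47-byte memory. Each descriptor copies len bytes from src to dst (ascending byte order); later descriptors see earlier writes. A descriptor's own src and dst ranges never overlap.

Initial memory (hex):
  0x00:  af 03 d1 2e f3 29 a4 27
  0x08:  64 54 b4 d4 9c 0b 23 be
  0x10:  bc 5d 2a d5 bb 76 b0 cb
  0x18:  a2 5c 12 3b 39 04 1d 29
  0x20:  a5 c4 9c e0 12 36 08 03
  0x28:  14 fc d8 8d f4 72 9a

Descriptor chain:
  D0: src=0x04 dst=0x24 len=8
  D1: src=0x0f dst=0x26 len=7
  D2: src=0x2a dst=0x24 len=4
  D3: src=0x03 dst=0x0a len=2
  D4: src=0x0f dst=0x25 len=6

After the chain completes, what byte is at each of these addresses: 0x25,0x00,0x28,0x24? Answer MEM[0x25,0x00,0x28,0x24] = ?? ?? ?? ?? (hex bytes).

MEM[0x25,0x00,0x28,0x24] = be af 2a d5

  after D0: wrote 8B at 0x24 = f329a4276454b4d4
  after D1: wrote 7B at 0x26 = bebc5d2ad5bb76
  after D2: wrote 4B at 0x24 = d5bb7672
  after D3: wrote 2B at 0x0a = 2ef3
  after D4: wrote 6B at 0x25 = bebc5d2ad5bb
query mem[0x25]=0xbe, mem[0x00]=0xaf, mem[0x28]=0x2a, mem[0x24]=0xd5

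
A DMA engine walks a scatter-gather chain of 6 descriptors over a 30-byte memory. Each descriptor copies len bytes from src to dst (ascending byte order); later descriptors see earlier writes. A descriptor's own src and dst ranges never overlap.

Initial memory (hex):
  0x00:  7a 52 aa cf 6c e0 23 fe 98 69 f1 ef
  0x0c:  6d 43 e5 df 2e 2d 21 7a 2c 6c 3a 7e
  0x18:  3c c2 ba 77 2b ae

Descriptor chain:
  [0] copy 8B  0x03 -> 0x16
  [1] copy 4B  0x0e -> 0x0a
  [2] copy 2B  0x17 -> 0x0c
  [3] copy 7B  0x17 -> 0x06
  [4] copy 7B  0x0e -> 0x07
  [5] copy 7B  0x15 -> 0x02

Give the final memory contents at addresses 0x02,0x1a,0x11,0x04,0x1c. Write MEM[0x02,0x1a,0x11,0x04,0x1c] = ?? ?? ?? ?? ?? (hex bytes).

[0] 0x03->0x16 len=8 : cf 6c e0 23 fe 98 69 f1
[1] 0x0e->0x0a len=4 : e5 df 2e 2d
[2] 0x17->0x0c len=2 : 6c e0
[3] 0x17->0x06 len=7 : 6c e0 23 fe 98 69 f1
[4] 0x0e->0x07 len=7 : e5 df 2e 2d 21 7a 2c
[5] 0x15->0x02 len=7 : 6c cf 6c e0 23 fe 98
query mem[0x02]=0x6c, mem[0x1a]=0xfe, mem[0x11]=0x2d, mem[0x04]=0x6c, mem[0x1c]=0x69

MEM[0x02,0x1a,0x11,0x04,0x1c] = 6c fe 2d 6c 69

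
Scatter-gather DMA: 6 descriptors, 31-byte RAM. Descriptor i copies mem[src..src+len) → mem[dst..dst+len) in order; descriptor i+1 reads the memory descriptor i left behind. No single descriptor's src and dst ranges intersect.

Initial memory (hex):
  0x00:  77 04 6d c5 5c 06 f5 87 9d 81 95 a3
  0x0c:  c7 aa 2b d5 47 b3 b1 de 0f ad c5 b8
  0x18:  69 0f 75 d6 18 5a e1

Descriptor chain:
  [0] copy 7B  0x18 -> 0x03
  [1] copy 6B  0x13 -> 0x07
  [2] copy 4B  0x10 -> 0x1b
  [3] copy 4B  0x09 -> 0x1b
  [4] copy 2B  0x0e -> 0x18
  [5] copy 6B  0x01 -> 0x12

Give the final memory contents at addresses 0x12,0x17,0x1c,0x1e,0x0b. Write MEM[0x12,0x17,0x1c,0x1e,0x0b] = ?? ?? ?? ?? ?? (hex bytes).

MEM[0x12,0x17,0x1c,0x1e,0x0b] = 04 d6 c5 69 b8

#0 dst[0x03+7] := {0x69,0x0f,0x75,0xd6,0x18,0x5a,0xe1}
#1 dst[0x07+6] := {0xde,0x0f,0xad,0xc5,0xb8,0x69}
#2 dst[0x1b+4] := {0x47,0xb3,0xb1,0xde}
#3 dst[0x1b+4] := {0xad,0xc5,0xb8,0x69}
#4 dst[0x18+2] := {0x2b,0xd5}
#5 dst[0x12+6] := {0x04,0x6d,0x69,0x0f,0x75,0xd6}
query mem[0x12]=0x04, mem[0x17]=0xd6, mem[0x1c]=0xc5, mem[0x1e]=0x69, mem[0x0b]=0xb8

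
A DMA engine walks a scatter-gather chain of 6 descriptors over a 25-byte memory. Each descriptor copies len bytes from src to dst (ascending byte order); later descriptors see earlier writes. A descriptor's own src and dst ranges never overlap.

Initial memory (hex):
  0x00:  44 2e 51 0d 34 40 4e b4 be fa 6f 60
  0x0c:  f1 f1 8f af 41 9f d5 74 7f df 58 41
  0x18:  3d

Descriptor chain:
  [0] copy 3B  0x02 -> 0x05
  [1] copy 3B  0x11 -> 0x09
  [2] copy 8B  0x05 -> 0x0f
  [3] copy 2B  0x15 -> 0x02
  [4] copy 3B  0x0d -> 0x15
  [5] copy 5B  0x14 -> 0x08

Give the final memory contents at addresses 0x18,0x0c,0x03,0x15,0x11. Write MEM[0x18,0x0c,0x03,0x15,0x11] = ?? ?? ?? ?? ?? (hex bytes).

[0] 0x02->0x05 len=3 : 51 0d 34
[1] 0x11->0x09 len=3 : 9f d5 74
[2] 0x05->0x0f len=8 : 51 0d 34 be 9f d5 74 f1
[3] 0x15->0x02 len=2 : 74 f1
[4] 0x0d->0x15 len=3 : f1 8f 51
[5] 0x14->0x08 len=5 : d5 f1 8f 51 3d
query mem[0x18]=0x3d, mem[0x0c]=0x3d, mem[0x03]=0xf1, mem[0x15]=0xf1, mem[0x11]=0x34

MEM[0x18,0x0c,0x03,0x15,0x11] = 3d 3d f1 f1 34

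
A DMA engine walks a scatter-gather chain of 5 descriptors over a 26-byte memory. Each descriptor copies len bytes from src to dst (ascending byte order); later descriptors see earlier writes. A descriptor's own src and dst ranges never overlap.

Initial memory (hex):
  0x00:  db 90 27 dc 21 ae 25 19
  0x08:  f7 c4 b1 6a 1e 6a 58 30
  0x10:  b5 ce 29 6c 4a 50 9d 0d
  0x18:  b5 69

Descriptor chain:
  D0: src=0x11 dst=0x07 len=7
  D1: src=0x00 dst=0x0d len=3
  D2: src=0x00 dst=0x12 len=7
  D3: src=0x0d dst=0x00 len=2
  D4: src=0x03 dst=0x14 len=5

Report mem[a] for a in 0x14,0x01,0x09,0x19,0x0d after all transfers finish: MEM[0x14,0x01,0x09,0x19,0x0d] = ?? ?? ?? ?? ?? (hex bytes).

MEM[0x14,0x01,0x09,0x19,0x0d] = dc 90 6c 69 db

D0: mem[0x07..0x0d] <- [ce 29 6c 4a 50 9d 0d]
D1: mem[0x0d..0x0f] <- [db 90 27]
D2: mem[0x12..0x18] <- [db 90 27 dc 21 ae 25]
D3: mem[0x00..0x01] <- [db 90]
D4: mem[0x14..0x18] <- [dc 21 ae 25 ce]
query mem[0x14]=0xdc, mem[0x01]=0x90, mem[0x09]=0x6c, mem[0x19]=0x69, mem[0x0d]=0xdb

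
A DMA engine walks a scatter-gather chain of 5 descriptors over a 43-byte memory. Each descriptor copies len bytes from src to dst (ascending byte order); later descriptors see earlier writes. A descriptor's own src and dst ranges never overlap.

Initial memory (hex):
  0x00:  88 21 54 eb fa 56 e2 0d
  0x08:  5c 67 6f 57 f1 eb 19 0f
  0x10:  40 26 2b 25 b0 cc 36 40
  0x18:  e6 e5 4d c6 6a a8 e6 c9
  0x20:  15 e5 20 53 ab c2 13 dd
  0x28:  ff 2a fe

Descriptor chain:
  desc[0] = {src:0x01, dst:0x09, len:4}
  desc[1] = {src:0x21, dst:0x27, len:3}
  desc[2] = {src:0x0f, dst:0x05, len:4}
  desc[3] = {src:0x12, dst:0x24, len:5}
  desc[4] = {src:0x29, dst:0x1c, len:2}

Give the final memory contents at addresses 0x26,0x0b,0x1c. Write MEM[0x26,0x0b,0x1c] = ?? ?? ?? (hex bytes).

MEM[0x26,0x0b,0x1c] = b0 eb 53

#0 dst[0x09+4] := {0x21,0x54,0xeb,0xfa}
#1 dst[0x27+3] := {0xe5,0x20,0x53}
#2 dst[0x05+4] := {0x0f,0x40,0x26,0x2b}
#3 dst[0x24+5] := {0x2b,0x25,0xb0,0xcc,0x36}
#4 dst[0x1c+2] := {0x53,0xfe}
query mem[0x26]=0xb0, mem[0x0b]=0xeb, mem[0x1c]=0x53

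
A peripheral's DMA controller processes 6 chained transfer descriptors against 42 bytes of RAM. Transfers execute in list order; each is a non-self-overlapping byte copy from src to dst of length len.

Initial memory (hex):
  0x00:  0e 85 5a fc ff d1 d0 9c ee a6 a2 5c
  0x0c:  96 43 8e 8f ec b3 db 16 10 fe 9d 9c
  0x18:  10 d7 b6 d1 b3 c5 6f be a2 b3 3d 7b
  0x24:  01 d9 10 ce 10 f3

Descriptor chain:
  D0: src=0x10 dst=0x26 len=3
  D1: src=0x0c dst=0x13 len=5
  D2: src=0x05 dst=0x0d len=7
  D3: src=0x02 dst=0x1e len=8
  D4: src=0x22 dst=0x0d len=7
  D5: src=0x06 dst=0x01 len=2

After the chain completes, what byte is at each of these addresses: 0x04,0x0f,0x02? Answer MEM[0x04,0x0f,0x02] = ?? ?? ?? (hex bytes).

  after D0: wrote 3B at 0x26 = ecb3db
  after D1: wrote 5B at 0x13 = 96438e8fec
  after D2: wrote 7B at 0x0d = d1d09ceea6a25c
  after D3: wrote 8B at 0x1e = 5afcffd1d09ceea6
  after D4: wrote 7B at 0x0d = d09ceea6ecb3db
  after D5: wrote 2B at 0x01 = d09c
query mem[0x04]=0xff, mem[0x0f]=0xee, mem[0x02]=0x9c

MEM[0x04,0x0f,0x02] = ff ee 9c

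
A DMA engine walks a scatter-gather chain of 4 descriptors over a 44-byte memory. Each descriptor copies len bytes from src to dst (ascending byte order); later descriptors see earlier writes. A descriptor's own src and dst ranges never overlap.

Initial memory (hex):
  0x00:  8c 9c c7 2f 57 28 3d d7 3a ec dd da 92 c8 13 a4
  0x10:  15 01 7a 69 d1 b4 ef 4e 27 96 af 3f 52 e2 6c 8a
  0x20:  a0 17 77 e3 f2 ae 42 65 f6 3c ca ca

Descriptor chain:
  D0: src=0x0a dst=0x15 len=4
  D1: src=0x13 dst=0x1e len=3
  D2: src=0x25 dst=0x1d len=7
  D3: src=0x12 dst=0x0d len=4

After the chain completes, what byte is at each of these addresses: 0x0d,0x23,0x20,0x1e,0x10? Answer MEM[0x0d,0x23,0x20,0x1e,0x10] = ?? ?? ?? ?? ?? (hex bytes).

[0] 0x0a->0x15 len=4 : dd da 92 c8
[1] 0x13->0x1e len=3 : 69 d1 dd
[2] 0x25->0x1d len=7 : ae 42 65 f6 3c ca ca
[3] 0x12->0x0d len=4 : 7a 69 d1 dd
query mem[0x0d]=0x7a, mem[0x23]=0xca, mem[0x20]=0xf6, mem[0x1e]=0x42, mem[0x10]=0xdd

MEM[0x0d,0x23,0x20,0x1e,0x10] = 7a ca f6 42 dd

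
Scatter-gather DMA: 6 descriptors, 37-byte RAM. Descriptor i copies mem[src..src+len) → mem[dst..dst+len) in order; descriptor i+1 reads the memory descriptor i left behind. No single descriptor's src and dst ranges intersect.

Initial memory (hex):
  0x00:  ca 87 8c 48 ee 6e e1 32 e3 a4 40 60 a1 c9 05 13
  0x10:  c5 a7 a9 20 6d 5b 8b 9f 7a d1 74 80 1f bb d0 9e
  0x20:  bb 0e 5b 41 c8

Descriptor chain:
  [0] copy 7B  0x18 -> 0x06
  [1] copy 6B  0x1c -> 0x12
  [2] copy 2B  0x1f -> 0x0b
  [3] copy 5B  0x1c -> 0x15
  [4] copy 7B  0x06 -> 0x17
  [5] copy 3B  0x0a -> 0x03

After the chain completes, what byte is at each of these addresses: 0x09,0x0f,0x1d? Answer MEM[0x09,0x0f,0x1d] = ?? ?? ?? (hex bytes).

D0: mem[0x06..0x0c] <- [7a d1 74 80 1f bb d0]
D1: mem[0x12..0x17] <- [1f bb d0 9e bb 0e]
D2: mem[0x0b..0x0c] <- [9e bb]
D3: mem[0x15..0x19] <- [1f bb d0 9e bb]
D4: mem[0x17..0x1d] <- [7a d1 74 80 1f 9e bb]
D5: mem[0x03..0x05] <- [1f 9e bb]
query mem[0x09]=0x80, mem[0x0f]=0x13, mem[0x1d]=0xbb

MEM[0x09,0x0f,0x1d] = 80 13 bb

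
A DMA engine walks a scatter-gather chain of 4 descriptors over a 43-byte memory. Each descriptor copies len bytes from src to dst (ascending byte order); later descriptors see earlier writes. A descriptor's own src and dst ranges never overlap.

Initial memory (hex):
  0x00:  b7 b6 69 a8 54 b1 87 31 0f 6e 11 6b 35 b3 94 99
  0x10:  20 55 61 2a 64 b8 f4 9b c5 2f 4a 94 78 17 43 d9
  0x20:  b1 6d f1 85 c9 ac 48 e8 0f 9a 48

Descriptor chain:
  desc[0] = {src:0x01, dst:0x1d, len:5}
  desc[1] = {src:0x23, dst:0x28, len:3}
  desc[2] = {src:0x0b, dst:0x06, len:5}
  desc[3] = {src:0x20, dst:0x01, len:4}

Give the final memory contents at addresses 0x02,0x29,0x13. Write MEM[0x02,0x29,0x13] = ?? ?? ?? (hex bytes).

MEM[0x02,0x29,0x13] = b1 c9 2a

#0 dst[0x1d+5] := {0xb6,0x69,0xa8,0x54,0xb1}
#1 dst[0x28+3] := {0x85,0xc9,0xac}
#2 dst[0x06+5] := {0x6b,0x35,0xb3,0x94,0x99}
#3 dst[0x01+4] := {0x54,0xb1,0xf1,0x85}
query mem[0x02]=0xb1, mem[0x29]=0xc9, mem[0x13]=0x2a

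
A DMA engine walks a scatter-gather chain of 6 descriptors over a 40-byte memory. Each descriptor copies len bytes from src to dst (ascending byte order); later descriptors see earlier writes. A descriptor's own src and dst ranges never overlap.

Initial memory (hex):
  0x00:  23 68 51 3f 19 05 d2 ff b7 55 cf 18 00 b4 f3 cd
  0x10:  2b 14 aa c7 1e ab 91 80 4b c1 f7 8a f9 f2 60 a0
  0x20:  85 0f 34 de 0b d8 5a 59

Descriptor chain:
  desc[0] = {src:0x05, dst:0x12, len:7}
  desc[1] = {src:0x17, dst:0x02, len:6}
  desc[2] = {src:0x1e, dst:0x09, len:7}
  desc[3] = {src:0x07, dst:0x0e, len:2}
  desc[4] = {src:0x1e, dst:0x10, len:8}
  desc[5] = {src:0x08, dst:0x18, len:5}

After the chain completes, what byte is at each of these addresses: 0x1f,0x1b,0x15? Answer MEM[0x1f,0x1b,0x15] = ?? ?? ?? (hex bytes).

MEM[0x1f,0x1b,0x15] = a0 85 de

[0] 0x05->0x12 len=7 : 05 d2 ff b7 55 cf 18
[1] 0x17->0x02 len=6 : cf 18 c1 f7 8a f9
[2] 0x1e->0x09 len=7 : 60 a0 85 0f 34 de 0b
[3] 0x07->0x0e len=2 : f9 b7
[4] 0x1e->0x10 len=8 : 60 a0 85 0f 34 de 0b d8
[5] 0x08->0x18 len=5 : b7 60 a0 85 0f
query mem[0x1f]=0xa0, mem[0x1b]=0x85, mem[0x15]=0xde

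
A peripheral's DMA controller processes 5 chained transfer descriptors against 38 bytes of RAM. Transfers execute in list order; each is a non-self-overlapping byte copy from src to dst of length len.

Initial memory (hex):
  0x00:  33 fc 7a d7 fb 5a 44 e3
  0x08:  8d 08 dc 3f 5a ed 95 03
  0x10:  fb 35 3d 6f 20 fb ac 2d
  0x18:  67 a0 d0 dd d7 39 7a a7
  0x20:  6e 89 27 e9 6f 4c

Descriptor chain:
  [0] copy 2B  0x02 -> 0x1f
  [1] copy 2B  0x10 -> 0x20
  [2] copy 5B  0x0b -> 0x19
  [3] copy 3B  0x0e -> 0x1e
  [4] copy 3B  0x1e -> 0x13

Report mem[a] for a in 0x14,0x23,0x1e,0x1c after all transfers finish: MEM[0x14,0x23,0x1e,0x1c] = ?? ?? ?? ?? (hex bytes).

MEM[0x14,0x23,0x1e,0x1c] = 03 e9 95 95

#0 dst[0x1f+2] := {0x7a,0xd7}
#1 dst[0x20+2] := {0xfb,0x35}
#2 dst[0x19+5] := {0x3f,0x5a,0xed,0x95,0x03}
#3 dst[0x1e+3] := {0x95,0x03,0xfb}
#4 dst[0x13+3] := {0x95,0x03,0xfb}
query mem[0x14]=0x03, mem[0x23]=0xe9, mem[0x1e]=0x95, mem[0x1c]=0x95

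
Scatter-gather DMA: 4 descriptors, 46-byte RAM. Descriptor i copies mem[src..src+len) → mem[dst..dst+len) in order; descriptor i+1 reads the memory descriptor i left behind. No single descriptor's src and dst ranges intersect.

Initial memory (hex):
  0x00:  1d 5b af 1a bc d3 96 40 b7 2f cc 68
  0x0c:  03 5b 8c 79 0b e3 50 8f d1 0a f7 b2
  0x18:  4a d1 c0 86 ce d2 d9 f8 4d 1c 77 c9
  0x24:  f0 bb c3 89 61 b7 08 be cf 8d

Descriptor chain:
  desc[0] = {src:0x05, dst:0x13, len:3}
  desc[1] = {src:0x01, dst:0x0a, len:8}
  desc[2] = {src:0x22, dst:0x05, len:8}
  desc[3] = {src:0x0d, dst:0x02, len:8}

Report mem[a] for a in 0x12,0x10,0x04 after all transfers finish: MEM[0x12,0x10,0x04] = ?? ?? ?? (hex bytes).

#0 dst[0x13+3] := {0xd3,0x96,0x40}
#1 dst[0x0a+8] := {0x5b,0xaf,0x1a,0xbc,0xd3,0x96,0x40,0xb7}
#2 dst[0x05+8] := {0x77,0xc9,0xf0,0xbb,0xc3,0x89,0x61,0xb7}
#3 dst[0x02+8] := {0xbc,0xd3,0x96,0x40,0xb7,0x50,0xd3,0x96}
query mem[0x12]=0x50, mem[0x10]=0x40, mem[0x04]=0x96

MEM[0x12,0x10,0x04] = 50 40 96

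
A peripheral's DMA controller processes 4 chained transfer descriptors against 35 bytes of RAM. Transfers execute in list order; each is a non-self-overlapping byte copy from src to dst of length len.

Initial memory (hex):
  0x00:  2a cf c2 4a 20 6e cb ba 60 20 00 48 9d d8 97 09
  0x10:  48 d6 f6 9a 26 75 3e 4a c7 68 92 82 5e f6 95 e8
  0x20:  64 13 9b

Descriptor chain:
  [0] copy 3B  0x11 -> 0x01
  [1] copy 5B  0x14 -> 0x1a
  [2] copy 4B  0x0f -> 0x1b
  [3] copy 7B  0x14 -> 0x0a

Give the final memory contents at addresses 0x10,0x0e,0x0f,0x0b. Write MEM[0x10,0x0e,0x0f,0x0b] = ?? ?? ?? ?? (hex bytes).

MEM[0x10,0x0e,0x0f,0x0b] = 26 c7 68 75

[0] 0x11->0x01 len=3 : d6 f6 9a
[1] 0x14->0x1a len=5 : 26 75 3e 4a c7
[2] 0x0f->0x1b len=4 : 09 48 d6 f6
[3] 0x14->0x0a len=7 : 26 75 3e 4a c7 68 26
query mem[0x10]=0x26, mem[0x0e]=0xc7, mem[0x0f]=0x68, mem[0x0b]=0x75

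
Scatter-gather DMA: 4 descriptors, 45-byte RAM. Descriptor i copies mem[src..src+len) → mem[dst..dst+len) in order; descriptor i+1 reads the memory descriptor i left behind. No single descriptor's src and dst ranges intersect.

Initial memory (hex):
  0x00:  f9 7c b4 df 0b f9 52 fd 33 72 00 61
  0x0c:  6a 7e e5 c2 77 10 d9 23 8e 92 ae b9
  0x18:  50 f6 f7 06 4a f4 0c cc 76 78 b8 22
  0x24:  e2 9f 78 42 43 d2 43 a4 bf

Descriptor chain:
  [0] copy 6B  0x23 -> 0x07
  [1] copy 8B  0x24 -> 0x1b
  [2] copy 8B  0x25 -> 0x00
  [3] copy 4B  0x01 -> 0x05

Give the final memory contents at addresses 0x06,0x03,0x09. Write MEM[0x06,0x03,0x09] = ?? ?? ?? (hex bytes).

MEM[0x06,0x03,0x09] = 42 43 9f

#0 dst[0x07+6] := {0x22,0xe2,0x9f,0x78,0x42,0x43}
#1 dst[0x1b+8] := {0xe2,0x9f,0x78,0x42,0x43,0xd2,0x43,0xa4}
#2 dst[0x00+8] := {0x9f,0x78,0x42,0x43,0xd2,0x43,0xa4,0xbf}
#3 dst[0x05+4] := {0x78,0x42,0x43,0xd2}
query mem[0x06]=0x42, mem[0x03]=0x43, mem[0x09]=0x9f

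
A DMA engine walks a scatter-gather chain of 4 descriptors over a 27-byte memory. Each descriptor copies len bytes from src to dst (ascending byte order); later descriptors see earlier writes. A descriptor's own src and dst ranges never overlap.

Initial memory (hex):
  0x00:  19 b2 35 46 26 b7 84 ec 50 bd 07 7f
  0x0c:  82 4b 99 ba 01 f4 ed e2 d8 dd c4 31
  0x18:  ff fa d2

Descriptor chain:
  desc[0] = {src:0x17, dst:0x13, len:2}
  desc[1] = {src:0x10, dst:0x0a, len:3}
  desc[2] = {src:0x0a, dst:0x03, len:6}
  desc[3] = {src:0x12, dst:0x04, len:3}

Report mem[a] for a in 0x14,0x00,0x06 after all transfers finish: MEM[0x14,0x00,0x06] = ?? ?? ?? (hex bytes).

MEM[0x14,0x00,0x06] = ff 19 ff

#0 dst[0x13+2] := {0x31,0xff}
#1 dst[0x0a+3] := {0x01,0xf4,0xed}
#2 dst[0x03+6] := {0x01,0xf4,0xed,0x4b,0x99,0xba}
#3 dst[0x04+3] := {0xed,0x31,0xff}
query mem[0x14]=0xff, mem[0x00]=0x19, mem[0x06]=0xff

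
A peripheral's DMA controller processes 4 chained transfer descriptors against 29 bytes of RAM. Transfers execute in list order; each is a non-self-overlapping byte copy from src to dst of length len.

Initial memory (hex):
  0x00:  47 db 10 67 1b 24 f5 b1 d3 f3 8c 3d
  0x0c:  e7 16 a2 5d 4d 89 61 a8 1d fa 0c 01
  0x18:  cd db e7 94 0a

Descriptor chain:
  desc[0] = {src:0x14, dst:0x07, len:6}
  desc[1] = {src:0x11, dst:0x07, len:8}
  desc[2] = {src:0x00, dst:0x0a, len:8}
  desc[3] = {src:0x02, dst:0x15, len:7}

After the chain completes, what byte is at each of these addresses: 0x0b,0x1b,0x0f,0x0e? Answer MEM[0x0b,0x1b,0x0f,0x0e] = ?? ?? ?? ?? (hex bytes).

D0: mem[0x07..0x0c] <- [1d fa 0c 01 cd db]
D1: mem[0x07..0x0e] <- [89 61 a8 1d fa 0c 01 cd]
D2: mem[0x0a..0x11] <- [47 db 10 67 1b 24 f5 89]
D3: mem[0x15..0x1b] <- [10 67 1b 24 f5 89 61]
query mem[0x0b]=0xdb, mem[0x1b]=0x61, mem[0x0f]=0x24, mem[0x0e]=0x1b

MEM[0x0b,0x1b,0x0f,0x0e] = db 61 24 1b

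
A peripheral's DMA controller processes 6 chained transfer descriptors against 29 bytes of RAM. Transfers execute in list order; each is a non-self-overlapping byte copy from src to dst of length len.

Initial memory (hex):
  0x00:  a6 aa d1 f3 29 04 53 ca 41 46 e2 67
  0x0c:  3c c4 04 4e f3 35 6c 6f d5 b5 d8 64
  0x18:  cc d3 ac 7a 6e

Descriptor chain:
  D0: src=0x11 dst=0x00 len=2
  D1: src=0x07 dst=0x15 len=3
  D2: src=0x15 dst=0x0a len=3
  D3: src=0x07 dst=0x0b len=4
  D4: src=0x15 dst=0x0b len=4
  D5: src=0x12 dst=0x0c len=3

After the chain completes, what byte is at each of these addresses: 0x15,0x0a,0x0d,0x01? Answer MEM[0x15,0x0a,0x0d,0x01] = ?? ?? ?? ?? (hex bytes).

MEM[0x15,0x0a,0x0d,0x01] = ca ca 6f 6c

#0 dst[0x00+2] := {0x35,0x6c}
#1 dst[0x15+3] := {0xca,0x41,0x46}
#2 dst[0x0a+3] := {0xca,0x41,0x46}
#3 dst[0x0b+4] := {0xca,0x41,0x46,0xca}
#4 dst[0x0b+4] := {0xca,0x41,0x46,0xcc}
#5 dst[0x0c+3] := {0x6c,0x6f,0xd5}
query mem[0x15]=0xca, mem[0x0a]=0xca, mem[0x0d]=0x6f, mem[0x01]=0x6c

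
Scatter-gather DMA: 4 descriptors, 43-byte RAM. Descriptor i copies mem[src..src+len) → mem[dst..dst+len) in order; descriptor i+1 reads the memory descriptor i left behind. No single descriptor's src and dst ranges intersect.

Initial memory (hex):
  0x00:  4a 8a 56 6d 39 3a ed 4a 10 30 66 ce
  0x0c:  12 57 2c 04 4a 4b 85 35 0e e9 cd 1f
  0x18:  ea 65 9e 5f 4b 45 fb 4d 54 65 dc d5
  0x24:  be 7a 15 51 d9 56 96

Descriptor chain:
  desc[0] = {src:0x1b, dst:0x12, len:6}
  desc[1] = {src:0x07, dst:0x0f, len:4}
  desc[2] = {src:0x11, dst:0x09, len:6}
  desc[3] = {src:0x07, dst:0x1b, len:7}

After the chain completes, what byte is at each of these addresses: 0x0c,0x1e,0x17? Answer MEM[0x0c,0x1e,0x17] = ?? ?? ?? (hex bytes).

#0 dst[0x12+6] := {0x5f,0x4b,0x45,0xfb,0x4d,0x54}
#1 dst[0x0f+4] := {0x4a,0x10,0x30,0x66}
#2 dst[0x09+6] := {0x30,0x66,0x4b,0x45,0xfb,0x4d}
#3 dst[0x1b+7] := {0x4a,0x10,0x30,0x66,0x4b,0x45,0xfb}
query mem[0x0c]=0x45, mem[0x1e]=0x66, mem[0x17]=0x54

MEM[0x0c,0x1e,0x17] = 45 66 54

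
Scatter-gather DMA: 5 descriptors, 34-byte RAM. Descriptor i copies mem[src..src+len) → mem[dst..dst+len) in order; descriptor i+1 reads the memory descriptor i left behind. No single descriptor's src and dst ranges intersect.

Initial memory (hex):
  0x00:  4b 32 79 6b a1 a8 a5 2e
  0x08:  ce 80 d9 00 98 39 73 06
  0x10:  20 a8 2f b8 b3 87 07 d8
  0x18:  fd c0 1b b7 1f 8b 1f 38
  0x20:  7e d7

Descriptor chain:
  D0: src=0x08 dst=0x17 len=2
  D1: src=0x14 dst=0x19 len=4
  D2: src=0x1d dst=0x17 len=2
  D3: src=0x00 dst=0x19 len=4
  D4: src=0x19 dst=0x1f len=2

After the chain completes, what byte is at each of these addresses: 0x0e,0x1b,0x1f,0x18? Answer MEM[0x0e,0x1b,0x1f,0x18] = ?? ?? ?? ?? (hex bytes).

D0: mem[0x17..0x18] <- [ce 80]
D1: mem[0x19..0x1c] <- [b3 87 07 ce]
D2: mem[0x17..0x18] <- [8b 1f]
D3: mem[0x19..0x1c] <- [4b 32 79 6b]
D4: mem[0x1f..0x20] <- [4b 32]
query mem[0x0e]=0x73, mem[0x1b]=0x79, mem[0x1f]=0x4b, mem[0x18]=0x1f

MEM[0x0e,0x1b,0x1f,0x18] = 73 79 4b 1f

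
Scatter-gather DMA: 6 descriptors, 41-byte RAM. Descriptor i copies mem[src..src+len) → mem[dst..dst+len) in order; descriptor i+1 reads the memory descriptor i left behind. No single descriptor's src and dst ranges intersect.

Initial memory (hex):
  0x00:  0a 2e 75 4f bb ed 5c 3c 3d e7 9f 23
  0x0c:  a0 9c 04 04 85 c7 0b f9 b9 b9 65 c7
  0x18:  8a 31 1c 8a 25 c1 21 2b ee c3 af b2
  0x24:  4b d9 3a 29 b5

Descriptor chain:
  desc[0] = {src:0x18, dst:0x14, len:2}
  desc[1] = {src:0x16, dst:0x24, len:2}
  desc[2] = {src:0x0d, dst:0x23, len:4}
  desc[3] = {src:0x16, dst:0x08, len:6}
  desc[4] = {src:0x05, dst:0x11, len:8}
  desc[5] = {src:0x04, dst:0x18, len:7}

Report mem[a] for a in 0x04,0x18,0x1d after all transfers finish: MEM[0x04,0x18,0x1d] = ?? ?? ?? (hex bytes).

  after D0: wrote 2B at 0x14 = 8a31
  after D1: wrote 2B at 0x24 = 65c7
  after D2: wrote 4B at 0x23 = 9c040485
  after D3: wrote 6B at 0x08 = 65c78a311c8a
  after D4: wrote 8B at 0x11 = ed5c3c65c78a311c
  after D5: wrote 7B at 0x18 = bbed5c3c65c78a
query mem[0x04]=0xbb, mem[0x18]=0xbb, mem[0x1d]=0xc7

MEM[0x04,0x18,0x1d] = bb bb c7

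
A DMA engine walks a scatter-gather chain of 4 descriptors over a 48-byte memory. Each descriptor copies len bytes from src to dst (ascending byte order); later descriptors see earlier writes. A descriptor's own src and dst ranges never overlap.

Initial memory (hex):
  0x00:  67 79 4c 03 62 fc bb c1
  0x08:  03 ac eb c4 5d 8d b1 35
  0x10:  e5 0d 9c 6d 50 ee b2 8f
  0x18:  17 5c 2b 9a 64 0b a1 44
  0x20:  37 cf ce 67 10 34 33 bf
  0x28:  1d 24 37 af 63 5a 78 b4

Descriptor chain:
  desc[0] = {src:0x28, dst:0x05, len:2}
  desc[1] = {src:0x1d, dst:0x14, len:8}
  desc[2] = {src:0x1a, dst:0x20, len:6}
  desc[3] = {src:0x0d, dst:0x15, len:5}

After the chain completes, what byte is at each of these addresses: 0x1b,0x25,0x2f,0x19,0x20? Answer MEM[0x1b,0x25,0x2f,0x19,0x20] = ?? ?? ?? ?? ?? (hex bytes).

MEM[0x1b,0x25,0x2f,0x19,0x20] = 10 44 b4 0d 67

D0: mem[0x05..0x06] <- [1d 24]
D1: mem[0x14..0x1b] <- [0b a1 44 37 cf ce 67 10]
D2: mem[0x20..0x25] <- [67 10 64 0b a1 44]
D3: mem[0x15..0x19] <- [8d b1 35 e5 0d]
query mem[0x1b]=0x10, mem[0x25]=0x44, mem[0x2f]=0xb4, mem[0x19]=0x0d, mem[0x20]=0x67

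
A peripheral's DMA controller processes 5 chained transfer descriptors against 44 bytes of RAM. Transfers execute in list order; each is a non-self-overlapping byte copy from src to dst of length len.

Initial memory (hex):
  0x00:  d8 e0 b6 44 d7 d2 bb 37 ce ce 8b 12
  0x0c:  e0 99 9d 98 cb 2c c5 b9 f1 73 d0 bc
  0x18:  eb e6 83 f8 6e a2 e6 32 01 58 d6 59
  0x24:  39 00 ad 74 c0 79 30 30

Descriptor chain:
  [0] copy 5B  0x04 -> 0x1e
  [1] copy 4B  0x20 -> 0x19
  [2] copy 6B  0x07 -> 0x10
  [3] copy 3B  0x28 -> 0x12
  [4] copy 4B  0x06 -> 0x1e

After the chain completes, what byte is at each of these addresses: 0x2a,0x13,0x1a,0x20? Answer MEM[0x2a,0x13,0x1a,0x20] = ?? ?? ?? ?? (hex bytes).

  after D0: wrote 5B at 0x1e = d7d2bb37ce
  after D1: wrote 4B at 0x19 = bb37ce59
  after D2: wrote 6B at 0x10 = 37cece8b12e0
  after D3: wrote 3B at 0x12 = c07930
  after D4: wrote 4B at 0x1e = bb37cece
query mem[0x2a]=0x30, mem[0x13]=0x79, mem[0x1a]=0x37, mem[0x20]=0xce

MEM[0x2a,0x13,0x1a,0x20] = 30 79 37 ce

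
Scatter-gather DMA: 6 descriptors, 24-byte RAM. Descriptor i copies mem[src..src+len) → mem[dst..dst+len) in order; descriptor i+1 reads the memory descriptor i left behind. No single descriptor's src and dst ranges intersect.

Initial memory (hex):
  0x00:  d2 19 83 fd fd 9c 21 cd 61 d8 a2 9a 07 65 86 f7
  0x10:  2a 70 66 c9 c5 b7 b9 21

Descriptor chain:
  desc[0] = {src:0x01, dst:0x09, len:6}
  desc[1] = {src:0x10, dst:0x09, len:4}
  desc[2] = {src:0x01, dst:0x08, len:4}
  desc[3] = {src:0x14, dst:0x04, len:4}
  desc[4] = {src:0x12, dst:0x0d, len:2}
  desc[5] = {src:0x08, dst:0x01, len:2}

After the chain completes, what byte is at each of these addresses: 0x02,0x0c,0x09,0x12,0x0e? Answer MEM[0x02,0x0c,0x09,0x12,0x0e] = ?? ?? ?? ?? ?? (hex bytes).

[0] 0x01->0x09 len=6 : 19 83 fd fd 9c 21
[1] 0x10->0x09 len=4 : 2a 70 66 c9
[2] 0x01->0x08 len=4 : 19 83 fd fd
[3] 0x14->0x04 len=4 : c5 b7 b9 21
[4] 0x12->0x0d len=2 : 66 c9
[5] 0x08->0x01 len=2 : 19 83
query mem[0x02]=0x83, mem[0x0c]=0xc9, mem[0x09]=0x83, mem[0x12]=0x66, mem[0x0e]=0xc9

MEM[0x02,0x0c,0x09,0x12,0x0e] = 83 c9 83 66 c9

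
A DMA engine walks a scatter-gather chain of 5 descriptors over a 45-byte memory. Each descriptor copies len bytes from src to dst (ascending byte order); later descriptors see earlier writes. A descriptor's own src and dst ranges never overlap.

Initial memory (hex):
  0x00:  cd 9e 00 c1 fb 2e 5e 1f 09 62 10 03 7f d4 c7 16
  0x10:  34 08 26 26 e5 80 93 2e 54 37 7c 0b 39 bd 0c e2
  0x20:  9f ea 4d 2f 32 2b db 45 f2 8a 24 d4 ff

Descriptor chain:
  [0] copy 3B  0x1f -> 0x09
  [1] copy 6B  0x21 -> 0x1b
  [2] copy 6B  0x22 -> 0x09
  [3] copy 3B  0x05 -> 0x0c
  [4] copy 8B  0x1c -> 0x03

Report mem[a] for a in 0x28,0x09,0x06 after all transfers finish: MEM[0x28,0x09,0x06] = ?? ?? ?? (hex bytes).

  after D0: wrote 3B at 0x09 = e29fea
  after D1: wrote 6B at 0x1b = ea4d2f322bdb
  after D2: wrote 6B at 0x09 = 4d2f322bdb45
  after D3: wrote 3B at 0x0c = 2e5e1f
  after D4: wrote 8B at 0x03 = 4d2f322bdbea4d2f
query mem[0x28]=0xf2, mem[0x09]=0x4d, mem[0x06]=0x2b

MEM[0x28,0x09,0x06] = f2 4d 2b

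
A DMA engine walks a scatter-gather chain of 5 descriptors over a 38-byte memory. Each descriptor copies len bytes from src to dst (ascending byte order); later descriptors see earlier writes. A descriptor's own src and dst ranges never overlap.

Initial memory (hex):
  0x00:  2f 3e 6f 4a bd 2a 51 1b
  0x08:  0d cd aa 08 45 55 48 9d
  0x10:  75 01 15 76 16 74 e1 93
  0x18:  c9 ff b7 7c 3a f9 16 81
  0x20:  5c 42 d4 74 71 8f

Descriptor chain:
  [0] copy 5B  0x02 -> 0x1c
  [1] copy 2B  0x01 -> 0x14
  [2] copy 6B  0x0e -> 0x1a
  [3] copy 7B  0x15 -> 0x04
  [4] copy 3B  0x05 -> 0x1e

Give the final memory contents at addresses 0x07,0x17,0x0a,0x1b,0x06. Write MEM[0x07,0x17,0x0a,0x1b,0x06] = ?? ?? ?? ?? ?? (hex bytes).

#0 dst[0x1c+5] := {0x6f,0x4a,0xbd,0x2a,0x51}
#1 dst[0x14+2] := {0x3e,0x6f}
#2 dst[0x1a+6] := {0x48,0x9d,0x75,0x01,0x15,0x76}
#3 dst[0x04+7] := {0x6f,0xe1,0x93,0xc9,0xff,0x48,0x9d}
#4 dst[0x1e+3] := {0xe1,0x93,0xc9}
query mem[0x07]=0xc9, mem[0x17]=0x93, mem[0x0a]=0x9d, mem[0x1b]=0x9d, mem[0x06]=0x93

MEM[0x07,0x17,0x0a,0x1b,0x06] = c9 93 9d 9d 93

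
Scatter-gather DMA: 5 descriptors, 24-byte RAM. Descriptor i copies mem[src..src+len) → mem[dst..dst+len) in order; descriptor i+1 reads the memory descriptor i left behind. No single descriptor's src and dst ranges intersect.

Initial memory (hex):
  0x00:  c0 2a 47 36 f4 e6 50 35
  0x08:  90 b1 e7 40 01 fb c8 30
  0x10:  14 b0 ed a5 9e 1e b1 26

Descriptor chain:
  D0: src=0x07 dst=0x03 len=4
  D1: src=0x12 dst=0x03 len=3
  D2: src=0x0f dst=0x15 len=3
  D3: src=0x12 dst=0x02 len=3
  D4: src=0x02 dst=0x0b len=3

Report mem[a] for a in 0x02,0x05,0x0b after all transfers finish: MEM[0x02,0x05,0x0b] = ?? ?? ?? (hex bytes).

#0 dst[0x03+4] := {0x35,0x90,0xb1,0xe7}
#1 dst[0x03+3] := {0xed,0xa5,0x9e}
#2 dst[0x15+3] := {0x30,0x14,0xb0}
#3 dst[0x02+3] := {0xed,0xa5,0x9e}
#4 dst[0x0b+3] := {0xed,0xa5,0x9e}
query mem[0x02]=0xed, mem[0x05]=0x9e, mem[0x0b]=0xed

MEM[0x02,0x05,0x0b] = ed 9e ed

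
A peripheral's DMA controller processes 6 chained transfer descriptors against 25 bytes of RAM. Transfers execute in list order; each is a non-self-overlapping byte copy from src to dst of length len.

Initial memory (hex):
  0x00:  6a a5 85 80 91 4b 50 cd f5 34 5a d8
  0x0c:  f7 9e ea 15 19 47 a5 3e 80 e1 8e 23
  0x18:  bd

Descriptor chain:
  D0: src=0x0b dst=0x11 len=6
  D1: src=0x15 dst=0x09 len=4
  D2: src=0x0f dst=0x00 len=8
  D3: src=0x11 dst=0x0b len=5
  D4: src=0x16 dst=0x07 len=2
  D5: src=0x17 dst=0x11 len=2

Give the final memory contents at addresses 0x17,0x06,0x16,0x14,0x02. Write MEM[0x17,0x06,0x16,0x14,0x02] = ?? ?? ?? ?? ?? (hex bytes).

D0: mem[0x11..0x16] <- [d8 f7 9e ea 15 19]
D1: mem[0x09..0x0c] <- [15 19 23 bd]
D2: mem[0x00..0x07] <- [15 19 d8 f7 9e ea 15 19]
D3: mem[0x0b..0x0f] <- [d8 f7 9e ea 15]
D4: mem[0x07..0x08] <- [19 23]
D5: mem[0x11..0x12] <- [23 bd]
query mem[0x17]=0x23, mem[0x06]=0x15, mem[0x16]=0x19, mem[0x14]=0xea, mem[0x02]=0xd8

MEM[0x17,0x06,0x16,0x14,0x02] = 23 15 19 ea d8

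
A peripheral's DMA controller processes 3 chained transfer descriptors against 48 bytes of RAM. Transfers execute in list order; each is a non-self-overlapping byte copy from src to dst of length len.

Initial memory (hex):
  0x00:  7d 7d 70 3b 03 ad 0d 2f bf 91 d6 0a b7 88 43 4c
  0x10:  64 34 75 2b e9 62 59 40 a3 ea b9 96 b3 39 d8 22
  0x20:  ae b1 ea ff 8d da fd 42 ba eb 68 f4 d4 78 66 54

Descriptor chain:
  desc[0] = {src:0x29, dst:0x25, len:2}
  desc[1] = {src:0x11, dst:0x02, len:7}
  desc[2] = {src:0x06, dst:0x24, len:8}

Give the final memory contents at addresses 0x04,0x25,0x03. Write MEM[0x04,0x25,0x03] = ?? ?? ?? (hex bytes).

  after D0: wrote 2B at 0x25 = eb68
  after D1: wrote 7B at 0x02 = 34752be9625940
  after D2: wrote 8B at 0x24 = 62594091d60ab788
query mem[0x04]=0x2b, mem[0x25]=0x59, mem[0x03]=0x75

MEM[0x04,0x25,0x03] = 2b 59 75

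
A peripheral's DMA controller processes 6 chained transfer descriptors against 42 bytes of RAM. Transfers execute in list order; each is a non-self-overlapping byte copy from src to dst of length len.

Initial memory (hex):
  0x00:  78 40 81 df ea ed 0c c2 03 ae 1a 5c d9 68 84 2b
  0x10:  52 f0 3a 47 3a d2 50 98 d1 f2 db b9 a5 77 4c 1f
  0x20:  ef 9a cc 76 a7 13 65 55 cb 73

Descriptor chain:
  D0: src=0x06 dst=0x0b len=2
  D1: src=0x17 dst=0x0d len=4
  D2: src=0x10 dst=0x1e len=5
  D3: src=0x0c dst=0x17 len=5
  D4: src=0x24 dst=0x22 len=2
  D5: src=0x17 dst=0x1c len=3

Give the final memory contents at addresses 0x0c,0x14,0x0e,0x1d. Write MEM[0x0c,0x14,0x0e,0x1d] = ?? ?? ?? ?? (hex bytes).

MEM[0x0c,0x14,0x0e,0x1d] = c2 3a d1 98

D0: mem[0x0b..0x0c] <- [0c c2]
D1: mem[0x0d..0x10] <- [98 d1 f2 db]
D2: mem[0x1e..0x22] <- [db f0 3a 47 3a]
D3: mem[0x17..0x1b] <- [c2 98 d1 f2 db]
D4: mem[0x22..0x23] <- [a7 13]
D5: mem[0x1c..0x1e] <- [c2 98 d1]
query mem[0x0c]=0xc2, mem[0x14]=0x3a, mem[0x0e]=0xd1, mem[0x1d]=0x98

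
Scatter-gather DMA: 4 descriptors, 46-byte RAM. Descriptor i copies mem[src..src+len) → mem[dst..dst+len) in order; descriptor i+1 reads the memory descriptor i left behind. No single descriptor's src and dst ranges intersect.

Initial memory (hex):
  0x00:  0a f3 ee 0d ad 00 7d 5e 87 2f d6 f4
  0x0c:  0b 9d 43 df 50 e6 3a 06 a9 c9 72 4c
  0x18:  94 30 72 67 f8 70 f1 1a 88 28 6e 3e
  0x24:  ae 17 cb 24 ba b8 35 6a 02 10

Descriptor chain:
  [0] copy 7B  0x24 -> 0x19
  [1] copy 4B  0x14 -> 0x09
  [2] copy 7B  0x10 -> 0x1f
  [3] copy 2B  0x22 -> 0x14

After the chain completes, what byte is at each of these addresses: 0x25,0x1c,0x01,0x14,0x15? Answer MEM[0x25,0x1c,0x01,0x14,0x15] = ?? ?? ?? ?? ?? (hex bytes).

[0] 0x24->0x19 len=7 : ae 17 cb 24 ba b8 35
[1] 0x14->0x09 len=4 : a9 c9 72 4c
[2] 0x10->0x1f len=7 : 50 e6 3a 06 a9 c9 72
[3] 0x22->0x14 len=2 : 06 a9
query mem[0x25]=0x72, mem[0x1c]=0x24, mem[0x01]=0xf3, mem[0x14]=0x06, mem[0x15]=0xa9

MEM[0x25,0x1c,0x01,0x14,0x15] = 72 24 f3 06 a9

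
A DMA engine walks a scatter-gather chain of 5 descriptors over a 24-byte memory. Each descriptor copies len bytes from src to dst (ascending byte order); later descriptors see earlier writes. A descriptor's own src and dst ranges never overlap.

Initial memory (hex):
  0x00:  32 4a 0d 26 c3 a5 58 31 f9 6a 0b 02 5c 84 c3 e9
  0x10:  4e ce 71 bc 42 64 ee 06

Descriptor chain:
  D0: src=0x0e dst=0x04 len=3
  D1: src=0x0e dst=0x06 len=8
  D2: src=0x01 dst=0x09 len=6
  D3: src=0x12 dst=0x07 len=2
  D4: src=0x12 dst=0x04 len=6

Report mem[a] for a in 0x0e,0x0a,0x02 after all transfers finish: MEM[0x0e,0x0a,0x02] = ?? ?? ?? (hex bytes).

  after D0: wrote 3B at 0x04 = c3e94e
  after D1: wrote 8B at 0x06 = c3e94ece71bc4264
  after D2: wrote 6B at 0x09 = 4a0d26c3e9c3
  after D3: wrote 2B at 0x07 = 71bc
  after D4: wrote 6B at 0x04 = 71bc4264ee06
query mem[0x0e]=0xc3, mem[0x0a]=0x0d, mem[0x02]=0x0d

MEM[0x0e,0x0a,0x02] = c3 0d 0d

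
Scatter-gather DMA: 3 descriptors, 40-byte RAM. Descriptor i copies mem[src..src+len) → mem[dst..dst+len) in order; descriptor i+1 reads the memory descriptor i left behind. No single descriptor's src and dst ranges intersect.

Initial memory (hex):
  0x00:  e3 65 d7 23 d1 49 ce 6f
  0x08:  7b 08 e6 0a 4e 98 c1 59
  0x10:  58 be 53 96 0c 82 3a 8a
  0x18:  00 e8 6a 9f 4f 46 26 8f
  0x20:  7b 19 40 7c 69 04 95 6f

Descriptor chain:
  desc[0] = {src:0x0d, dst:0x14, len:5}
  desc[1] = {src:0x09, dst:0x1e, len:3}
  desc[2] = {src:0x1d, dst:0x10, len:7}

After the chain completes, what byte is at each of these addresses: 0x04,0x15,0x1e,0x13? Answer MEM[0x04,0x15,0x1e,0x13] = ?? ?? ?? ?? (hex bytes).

#0 dst[0x14+5] := {0x98,0xc1,0x59,0x58,0xbe}
#1 dst[0x1e+3] := {0x08,0xe6,0x0a}
#2 dst[0x10+7] := {0x46,0x08,0xe6,0x0a,0x19,0x40,0x7c}
query mem[0x04]=0xd1, mem[0x15]=0x40, mem[0x1e]=0x08, mem[0x13]=0x0a

MEM[0x04,0x15,0x1e,0x13] = d1 40 08 0a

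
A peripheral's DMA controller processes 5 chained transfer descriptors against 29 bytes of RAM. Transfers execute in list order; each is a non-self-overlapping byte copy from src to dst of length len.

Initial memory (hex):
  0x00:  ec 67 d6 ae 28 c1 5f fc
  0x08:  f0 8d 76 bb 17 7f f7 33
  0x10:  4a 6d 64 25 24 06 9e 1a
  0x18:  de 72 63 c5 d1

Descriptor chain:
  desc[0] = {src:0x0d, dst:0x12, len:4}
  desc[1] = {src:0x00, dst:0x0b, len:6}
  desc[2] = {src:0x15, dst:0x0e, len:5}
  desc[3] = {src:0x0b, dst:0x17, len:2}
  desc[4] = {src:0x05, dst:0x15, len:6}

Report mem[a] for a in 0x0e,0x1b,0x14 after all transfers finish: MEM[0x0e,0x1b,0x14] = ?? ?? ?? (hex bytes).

[0] 0x0d->0x12 len=4 : 7f f7 33 4a
[1] 0x00->0x0b len=6 : ec 67 d6 ae 28 c1
[2] 0x15->0x0e len=5 : 4a 9e 1a de 72
[3] 0x0b->0x17 len=2 : ec 67
[4] 0x05->0x15 len=6 : c1 5f fc f0 8d 76
query mem[0x0e]=0x4a, mem[0x1b]=0xc5, mem[0x14]=0x33

MEM[0x0e,0x1b,0x14] = 4a c5 33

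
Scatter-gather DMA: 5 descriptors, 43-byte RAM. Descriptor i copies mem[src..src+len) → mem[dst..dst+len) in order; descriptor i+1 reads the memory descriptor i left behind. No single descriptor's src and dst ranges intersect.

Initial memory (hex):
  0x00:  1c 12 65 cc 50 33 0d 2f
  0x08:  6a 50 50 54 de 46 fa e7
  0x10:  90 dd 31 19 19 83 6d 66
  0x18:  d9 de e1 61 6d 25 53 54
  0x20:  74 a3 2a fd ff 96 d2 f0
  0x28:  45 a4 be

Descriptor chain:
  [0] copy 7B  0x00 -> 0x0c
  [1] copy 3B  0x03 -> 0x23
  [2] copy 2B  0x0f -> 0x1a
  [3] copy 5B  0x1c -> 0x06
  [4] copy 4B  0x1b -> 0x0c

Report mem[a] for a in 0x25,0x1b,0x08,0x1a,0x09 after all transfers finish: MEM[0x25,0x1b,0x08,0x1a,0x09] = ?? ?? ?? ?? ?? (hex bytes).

[0] 0x00->0x0c len=7 : 1c 12 65 cc 50 33 0d
[1] 0x03->0x23 len=3 : cc 50 33
[2] 0x0f->0x1a len=2 : cc 50
[3] 0x1c->0x06 len=5 : 6d 25 53 54 74
[4] 0x1b->0x0c len=4 : 50 6d 25 53
query mem[0x25]=0x33, mem[0x1b]=0x50, mem[0x08]=0x53, mem[0x1a]=0xcc, mem[0x09]=0x54

MEM[0x25,0x1b,0x08,0x1a,0x09] = 33 50 53 cc 54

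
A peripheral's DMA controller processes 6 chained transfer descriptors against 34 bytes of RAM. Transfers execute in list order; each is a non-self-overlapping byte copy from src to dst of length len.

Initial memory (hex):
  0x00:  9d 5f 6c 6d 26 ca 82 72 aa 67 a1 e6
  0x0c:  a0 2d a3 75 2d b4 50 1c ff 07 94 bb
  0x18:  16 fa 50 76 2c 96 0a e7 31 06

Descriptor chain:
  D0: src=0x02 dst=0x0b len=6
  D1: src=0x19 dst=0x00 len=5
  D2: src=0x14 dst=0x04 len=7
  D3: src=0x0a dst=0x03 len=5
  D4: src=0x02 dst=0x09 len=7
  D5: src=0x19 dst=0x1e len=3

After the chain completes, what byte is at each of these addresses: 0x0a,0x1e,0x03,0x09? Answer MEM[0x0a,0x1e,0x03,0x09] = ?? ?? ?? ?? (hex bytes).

D0: mem[0x0b..0x10] <- [6c 6d 26 ca 82 72]
D1: mem[0x00..0x04] <- [fa 50 76 2c 96]
D2: mem[0x04..0x0a] <- [ff 07 94 bb 16 fa 50]
D3: mem[0x03..0x07] <- [50 6c 6d 26 ca]
D4: mem[0x09..0x0f] <- [76 50 6c 6d 26 ca 16]
D5: mem[0x1e..0x20] <- [fa 50 76]
query mem[0x0a]=0x50, mem[0x1e]=0xfa, mem[0x03]=0x50, mem[0x09]=0x76

MEM[0x0a,0x1e,0x03,0x09] = 50 fa 50 76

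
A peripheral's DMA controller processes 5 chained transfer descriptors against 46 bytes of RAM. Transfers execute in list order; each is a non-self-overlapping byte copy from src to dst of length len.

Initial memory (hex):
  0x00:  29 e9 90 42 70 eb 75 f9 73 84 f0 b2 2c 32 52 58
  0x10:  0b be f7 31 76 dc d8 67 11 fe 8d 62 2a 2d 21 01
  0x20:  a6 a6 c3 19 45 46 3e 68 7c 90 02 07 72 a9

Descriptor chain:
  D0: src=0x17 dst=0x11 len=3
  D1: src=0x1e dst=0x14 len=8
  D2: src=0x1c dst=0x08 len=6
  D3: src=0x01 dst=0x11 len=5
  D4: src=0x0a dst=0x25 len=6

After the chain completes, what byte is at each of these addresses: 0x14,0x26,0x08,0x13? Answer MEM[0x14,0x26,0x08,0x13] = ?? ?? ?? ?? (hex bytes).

D0: mem[0x11..0x13] <- [67 11 fe]
D1: mem[0x14..0x1b] <- [21 01 a6 a6 c3 19 45 46]
D2: mem[0x08..0x0d] <- [2a 2d 21 01 a6 a6]
D3: mem[0x11..0x15] <- [e9 90 42 70 eb]
D4: mem[0x25..0x2a] <- [21 01 a6 a6 52 58]
query mem[0x14]=0x70, mem[0x26]=0x01, mem[0x08]=0x2a, mem[0x13]=0x42

MEM[0x14,0x26,0x08,0x13] = 70 01 2a 42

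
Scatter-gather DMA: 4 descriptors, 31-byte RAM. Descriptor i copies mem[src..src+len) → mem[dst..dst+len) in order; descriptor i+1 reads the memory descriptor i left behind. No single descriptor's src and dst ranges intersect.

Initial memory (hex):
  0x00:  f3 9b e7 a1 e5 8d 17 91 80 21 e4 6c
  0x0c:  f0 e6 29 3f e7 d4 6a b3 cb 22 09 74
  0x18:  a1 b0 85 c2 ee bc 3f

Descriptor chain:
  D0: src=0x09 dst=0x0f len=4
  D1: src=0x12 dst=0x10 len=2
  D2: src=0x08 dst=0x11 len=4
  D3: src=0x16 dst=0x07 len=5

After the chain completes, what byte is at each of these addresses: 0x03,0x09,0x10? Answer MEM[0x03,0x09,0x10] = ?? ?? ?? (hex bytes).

[0] 0x09->0x0f len=4 : 21 e4 6c f0
[1] 0x12->0x10 len=2 : f0 b3
[2] 0x08->0x11 len=4 : 80 21 e4 6c
[3] 0x16->0x07 len=5 : 09 74 a1 b0 85
query mem[0x03]=0xa1, mem[0x09]=0xa1, mem[0x10]=0xf0

MEM[0x03,0x09,0x10] = a1 a1 f0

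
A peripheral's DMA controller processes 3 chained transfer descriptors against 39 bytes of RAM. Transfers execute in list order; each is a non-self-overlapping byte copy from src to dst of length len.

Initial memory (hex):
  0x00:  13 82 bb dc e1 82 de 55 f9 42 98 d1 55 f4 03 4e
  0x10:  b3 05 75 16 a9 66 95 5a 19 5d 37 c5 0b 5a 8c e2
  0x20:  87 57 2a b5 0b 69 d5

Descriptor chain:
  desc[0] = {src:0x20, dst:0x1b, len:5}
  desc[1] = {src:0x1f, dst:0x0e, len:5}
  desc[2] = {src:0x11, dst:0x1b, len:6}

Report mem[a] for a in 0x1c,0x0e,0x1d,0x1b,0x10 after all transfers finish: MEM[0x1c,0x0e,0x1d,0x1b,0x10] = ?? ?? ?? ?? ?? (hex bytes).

  after D0: wrote 5B at 0x1b = 87572ab50b
  after D1: wrote 5B at 0x0e = 0b87572ab5
  after D2: wrote 6B at 0x1b = 2ab516a96695
query mem[0x1c]=0xb5, mem[0x0e]=0x0b, mem[0x1d]=0x16, mem[0x1b]=0x2a, mem[0x10]=0x57

MEM[0x1c,0x0e,0x1d,0x1b,0x10] = b5 0b 16 2a 57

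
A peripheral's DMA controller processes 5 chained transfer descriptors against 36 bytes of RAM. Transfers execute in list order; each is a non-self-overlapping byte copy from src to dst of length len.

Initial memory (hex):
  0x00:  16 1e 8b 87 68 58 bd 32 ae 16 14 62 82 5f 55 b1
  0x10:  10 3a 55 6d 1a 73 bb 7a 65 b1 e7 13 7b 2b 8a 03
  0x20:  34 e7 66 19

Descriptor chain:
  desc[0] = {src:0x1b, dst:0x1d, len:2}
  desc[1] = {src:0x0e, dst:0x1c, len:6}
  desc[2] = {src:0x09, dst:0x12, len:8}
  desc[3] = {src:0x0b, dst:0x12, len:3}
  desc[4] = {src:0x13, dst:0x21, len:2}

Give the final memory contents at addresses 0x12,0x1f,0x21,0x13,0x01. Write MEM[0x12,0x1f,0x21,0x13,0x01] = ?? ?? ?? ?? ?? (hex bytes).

MEM[0x12,0x1f,0x21,0x13,0x01] = 62 3a 82 82 1e

D0: mem[0x1d..0x1e] <- [13 7b]
D1: mem[0x1c..0x21] <- [55 b1 10 3a 55 6d]
D2: mem[0x12..0x19] <- [16 14 62 82 5f 55 b1 10]
D3: mem[0x12..0x14] <- [62 82 5f]
D4: mem[0x21..0x22] <- [82 5f]
query mem[0x12]=0x62, mem[0x1f]=0x3a, mem[0x21]=0x82, mem[0x13]=0x82, mem[0x01]=0x1e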